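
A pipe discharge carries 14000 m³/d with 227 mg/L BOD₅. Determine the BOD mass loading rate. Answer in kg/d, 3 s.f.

3180 kg/d

14000 m³/d = 0.162 m³/s.
Mass flux = Q·C = 0.162 m³/s × 227 g/m³ = 36.78 g/s.
= 36.78 g/s × 86.4 = 3178 kg/d.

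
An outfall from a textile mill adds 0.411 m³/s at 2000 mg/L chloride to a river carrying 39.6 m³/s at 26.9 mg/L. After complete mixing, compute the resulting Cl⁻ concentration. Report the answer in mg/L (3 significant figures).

47.2 mg/L

By mass balance at complete mixing, C = (0.411·2000 + 39.6·26.9) / (0.411 + 39.6) = 1887/40.01 = 47.17 mg/L.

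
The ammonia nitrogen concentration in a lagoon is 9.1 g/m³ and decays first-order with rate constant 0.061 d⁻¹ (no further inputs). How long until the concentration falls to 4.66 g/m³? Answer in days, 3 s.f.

t = ln(C₀/C)/k = ln(9.1/4.66)/0.061 = 0.6693/0.061 = 10.97 d.

11.0 d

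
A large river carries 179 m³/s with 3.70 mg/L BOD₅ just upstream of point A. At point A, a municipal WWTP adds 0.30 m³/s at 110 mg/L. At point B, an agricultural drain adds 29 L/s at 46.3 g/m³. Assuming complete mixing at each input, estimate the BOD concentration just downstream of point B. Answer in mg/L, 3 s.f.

After input A: C = (179·3.7 + 0.3·110) / 179.3 = 3.878 mg/L.
29 L/s = 0.029 m³/s.
After input B: C = (179.3·3.878 + 0.029·46.3) / 179.3 = 3.885 mg/L.

3.88 mg/L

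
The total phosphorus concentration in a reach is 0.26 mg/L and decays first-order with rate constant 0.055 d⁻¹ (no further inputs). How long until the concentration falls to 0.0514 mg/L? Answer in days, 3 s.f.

t = ln(C₀/C)/k = ln(0.26/0.0514)/0.055 = 1.621/0.055 = 29.47 d.

29.5 d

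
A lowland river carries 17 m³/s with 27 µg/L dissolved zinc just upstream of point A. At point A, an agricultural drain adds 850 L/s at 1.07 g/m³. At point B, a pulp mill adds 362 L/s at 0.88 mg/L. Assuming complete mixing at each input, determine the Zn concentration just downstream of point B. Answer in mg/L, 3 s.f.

27 µg/L = 0.027 mg/L.
850 L/s = 0.85 m³/s.
After input A: C = (17·0.027 + 0.85·1.07) / 17.85 = 0.07667 mg/L.
362 L/s = 0.362 m³/s.
After input B: C = (17.85·0.07667 + 0.362·0.88) / 18.21 = 0.09263 mg/L.

0.0926 mg/L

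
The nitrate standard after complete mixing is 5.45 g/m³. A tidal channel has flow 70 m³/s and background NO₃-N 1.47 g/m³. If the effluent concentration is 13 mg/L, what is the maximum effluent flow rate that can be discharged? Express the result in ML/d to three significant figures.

3190 ML/d

Mass balance at complete mixing: C_std·(Q_w + Q_r) = Q_w·C_e + Q_r·C_b.
Rearranging, Q_w = Q_r·(C_std − C_b)/(C_e − C_std) = 70·(5.45 − 1.47) / (13 − 5.45) = 36.9 m³/s.
= 3188 ML/d.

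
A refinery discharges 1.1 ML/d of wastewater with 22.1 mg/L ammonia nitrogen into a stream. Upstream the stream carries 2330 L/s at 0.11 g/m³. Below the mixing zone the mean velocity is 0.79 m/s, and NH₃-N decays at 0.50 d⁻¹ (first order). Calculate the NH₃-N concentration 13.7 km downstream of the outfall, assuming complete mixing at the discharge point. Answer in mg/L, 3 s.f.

1.1 ML/d = 0.01273 m³/s.
2330 L/s = 2.33 m³/s.
After complete mixing, C₀ = (0.01273·22.1 + 2.33·0.11) / 2.343 = 0.2295 mg/L.
Travel time t = 1.37e+04 m / 0.79 m/s = 1.734e+04 s = 0.2007 d.
C = 0.2295·exp(−0.50·0.2007) = 0.2295·0.9045 = 0.2076 mg/L.

0.208 mg/L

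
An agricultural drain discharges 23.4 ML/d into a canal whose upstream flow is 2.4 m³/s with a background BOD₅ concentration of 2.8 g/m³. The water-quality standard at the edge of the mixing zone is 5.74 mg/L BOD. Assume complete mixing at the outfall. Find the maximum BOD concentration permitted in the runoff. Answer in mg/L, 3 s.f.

31.8 mg/L

23.4 ML/d = 0.2708 m³/s.
Mass balance: 5.74·2.671 = 0.2708·Cₑ + 2.4·2.8.
Cₑ = (15.33 − 6.72) / 0.2708 = 31.79 mg/L.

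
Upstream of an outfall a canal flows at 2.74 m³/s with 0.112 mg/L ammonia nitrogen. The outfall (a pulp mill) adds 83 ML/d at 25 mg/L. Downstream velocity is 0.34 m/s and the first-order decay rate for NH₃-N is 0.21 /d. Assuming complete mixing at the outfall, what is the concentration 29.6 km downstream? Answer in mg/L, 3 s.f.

5.32 mg/L

83 ML/d = 0.9606 m³/s.
After complete mixing, C₀ = (0.9606·25 + 2.74·0.112) / 3.701 = 6.573 mg/L.
Travel time t = 2.96e+04 m / 0.34 m/s = 8.706e+04 s = 1.008 d.
C = 6.573·exp(−0.21·1.008) = 6.573·0.8093 = 5.319 mg/L.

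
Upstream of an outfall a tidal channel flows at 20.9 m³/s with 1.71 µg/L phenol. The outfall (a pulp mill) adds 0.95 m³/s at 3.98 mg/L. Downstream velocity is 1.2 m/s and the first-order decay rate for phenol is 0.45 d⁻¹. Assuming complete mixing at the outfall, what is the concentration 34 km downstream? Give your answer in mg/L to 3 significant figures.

1.71 µg/L = 0.00171 mg/L.
After complete mixing, C₀ = (0.95·3.98 + 20.9·0.00171) / 21.85 = 0.1747 mg/L.
Travel time t = 3.4e+04 m / 1.2 m/s = 2.833e+04 s = 0.3279 d.
C = 0.1747·exp(−0.45·0.3279) = 0.1747·0.8628 = 0.1507 mg/L.

0.151 mg/L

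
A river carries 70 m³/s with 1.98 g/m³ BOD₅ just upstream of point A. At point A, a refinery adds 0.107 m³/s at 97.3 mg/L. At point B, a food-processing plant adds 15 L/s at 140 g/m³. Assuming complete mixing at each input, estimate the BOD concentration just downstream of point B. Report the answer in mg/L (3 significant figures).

2.15 mg/L

After input A: C = (70·1.98 + 0.107·97.3) / 70.11 = 2.125 mg/L.
15 L/s = 0.015 m³/s.
After input B: C = (70.11·2.125 + 0.015·140) / 70.12 = 2.155 mg/L.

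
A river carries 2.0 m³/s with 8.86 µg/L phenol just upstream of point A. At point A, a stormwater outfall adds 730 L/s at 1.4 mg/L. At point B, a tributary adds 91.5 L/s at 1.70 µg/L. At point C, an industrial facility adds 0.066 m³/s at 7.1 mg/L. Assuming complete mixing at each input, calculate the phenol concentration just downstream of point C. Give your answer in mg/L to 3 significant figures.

0.522 mg/L

8.86 µg/L = 0.00886 mg/L.
730 L/s = 0.73 m³/s.
After input A: C = (2·0.00886 + 0.73·1.4) / 2.73 = 0.3808 mg/L.
91.5 L/s = 0.0915 m³/s.
1.70 µg/L = 0.0017 mg/L.
After input B: C = (2.73·0.3808 + 0.0915·0.0017) / 2.821 = 0.3686 mg/L.
After input C: C = (2.821·0.3686 + 0.066·7.1) / 2.887 = 0.5224 mg/L.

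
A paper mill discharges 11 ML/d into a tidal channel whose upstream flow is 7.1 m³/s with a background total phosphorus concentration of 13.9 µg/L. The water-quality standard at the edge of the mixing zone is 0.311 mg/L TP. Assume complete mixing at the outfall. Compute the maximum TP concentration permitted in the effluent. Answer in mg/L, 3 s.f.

16.9 mg/L

11 ML/d = 0.1273 m³/s.
13.9 µg/L = 0.0139 mg/L.
Mass balance: 0.311·7.227 = 0.1273·Cₑ + 7.1·0.0139.
Cₑ = (2.248 − 0.09869) / 0.1273 = 16.88 mg/L.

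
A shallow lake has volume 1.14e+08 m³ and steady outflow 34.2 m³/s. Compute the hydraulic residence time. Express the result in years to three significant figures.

0.106 yr

Q = 34.2 m³/s × 3.156e+07 s/yr = 1.079e+09 m³/yr.
Hydraulic residence time τ = V/Q = 1.14e+08/1.079e+09 = 0.1056 yr.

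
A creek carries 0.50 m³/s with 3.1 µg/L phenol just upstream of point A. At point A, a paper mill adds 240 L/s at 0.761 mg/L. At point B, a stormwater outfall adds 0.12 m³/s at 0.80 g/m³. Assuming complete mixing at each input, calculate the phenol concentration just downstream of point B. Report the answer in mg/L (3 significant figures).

0.326 mg/L

3.1 µg/L = 0.0031 mg/L.
240 L/s = 0.24 m³/s.
After input A: C = (0.5·0.0031 + 0.24·0.761) / 0.74 = 0.2489 mg/L.
After input B: C = (0.74·0.2489 + 0.12·0.8) / 0.86 = 0.3258 mg/L.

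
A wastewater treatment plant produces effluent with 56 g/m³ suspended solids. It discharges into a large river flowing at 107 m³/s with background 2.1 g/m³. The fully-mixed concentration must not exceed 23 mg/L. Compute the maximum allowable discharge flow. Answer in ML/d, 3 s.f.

5860 ML/d

Mass balance at complete mixing: C_std·(Q_w + Q_r) = Q_w·C_e + Q_r·C_b.
Rearranging, Q_w = Q_r·(C_std − C_b)/(C_e − C_std) = 107·(23 − 2.1) / (56 − 23) = 67.77 m³/s.
= 5855 ML/d.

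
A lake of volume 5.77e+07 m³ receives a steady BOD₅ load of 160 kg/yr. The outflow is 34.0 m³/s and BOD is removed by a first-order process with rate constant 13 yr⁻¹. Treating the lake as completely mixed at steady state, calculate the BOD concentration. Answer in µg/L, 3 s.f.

0.0878 µg/L

Outflow Q = 34.0 m³/s × 3.156e+07 s/yr = 1.073e+09 m³/yr.
Steady-state CSTR mass balance: W = Q·C + k·V·C, so C = W/(Q + kV).
Q + kV = 1.073e+09 + 13·5.77e+07 = 1.823e+09 m³/yr.
C = 160/1.823e+09 = 8.776e-08 kg/m³ = 8.776e-05 mg/L = 0.08776 µg/L.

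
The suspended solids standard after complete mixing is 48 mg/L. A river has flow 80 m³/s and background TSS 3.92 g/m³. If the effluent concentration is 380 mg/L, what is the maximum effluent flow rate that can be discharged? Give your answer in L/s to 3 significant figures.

10600 L/s

Mass balance at complete mixing: C_std·(Q_w + Q_r) = Q_w·C_e + Q_r·C_b.
Rearranging, Q_w = Q_r·(C_std − C_b)/(C_e − C_std) = 80·(48 − 3.92) / (380 − 48) = 10.62 m³/s.
= 1.062e+04 L/s.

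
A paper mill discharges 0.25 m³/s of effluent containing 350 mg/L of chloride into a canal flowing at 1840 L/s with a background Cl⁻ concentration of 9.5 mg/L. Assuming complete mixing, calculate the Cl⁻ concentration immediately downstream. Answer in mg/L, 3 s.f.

1840 L/s = 1.84 m³/s.
Flow-weighted mixing gives C = (0.25·350 + 1.84·9.5) / (0.25 + 1.84) = 105/2.09 = 50.23 mg/L.

50.2 mg/L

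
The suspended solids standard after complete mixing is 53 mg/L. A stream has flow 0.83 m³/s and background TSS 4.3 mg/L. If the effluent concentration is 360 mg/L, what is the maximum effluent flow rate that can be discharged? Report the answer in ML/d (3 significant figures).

Mass balance at complete mixing: C_std·(Q_w + Q_r) = Q_w·C_e + Q_r·C_b.
Rearranging, Q_w = Q_r·(C_std − C_b)/(C_e − C_std) = 0.83·(53 − 4.3) / (360 − 53) = 0.1317 m³/s.
= 11.38 ML/d.

11.4 ML/d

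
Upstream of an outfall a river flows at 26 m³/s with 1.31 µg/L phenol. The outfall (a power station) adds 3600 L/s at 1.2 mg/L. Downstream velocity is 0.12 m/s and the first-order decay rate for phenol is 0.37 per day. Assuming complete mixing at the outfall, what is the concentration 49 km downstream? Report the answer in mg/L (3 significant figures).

0.0256 mg/L

3600 L/s = 3.6 m³/s.
1.31 µg/L = 0.00131 mg/L.
After complete mixing, C₀ = (3.6·1.2 + 26·0.00131) / 29.6 = 0.1471 mg/L.
Travel time t = 4.9e+04 m / 0.12 m/s = 4.083e+05 s = 4.726 d.
C = 0.1471·exp(−0.37·4.726) = 0.1471·0.174 = 0.0256 mg/L.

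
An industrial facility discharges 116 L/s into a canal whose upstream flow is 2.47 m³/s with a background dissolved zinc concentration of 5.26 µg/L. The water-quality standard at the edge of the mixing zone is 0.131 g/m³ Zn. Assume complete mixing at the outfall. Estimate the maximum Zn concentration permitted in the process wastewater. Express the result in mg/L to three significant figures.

116 L/s = 0.116 m³/s.
5.26 µg/L = 0.00526 mg/L.
Mass balance: 0.131·2.586 = 0.116·Cₑ + 2.47·0.00526.
Cₑ = (0.3388 − 0.01299) / 0.116 = 2.808 mg/L.

2.81 mg/L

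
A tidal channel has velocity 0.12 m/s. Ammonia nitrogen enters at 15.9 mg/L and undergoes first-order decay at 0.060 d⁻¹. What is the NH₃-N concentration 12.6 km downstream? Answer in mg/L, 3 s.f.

Travel time t = 12.6 km / 0.12 m/s = 1.26e+04/0.12 = 1.05e+05 s = 1.215 d.
First-order decay: C = 15.9·exp(−0.060·1.215) = 15.9·0.9297 = 14.78 mg/L.

14.8 mg/L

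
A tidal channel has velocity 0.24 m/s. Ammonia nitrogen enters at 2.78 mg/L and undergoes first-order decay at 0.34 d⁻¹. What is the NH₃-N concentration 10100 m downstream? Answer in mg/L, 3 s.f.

2.36 mg/L

Travel time t = 10100 m / 0.24 m/s = 1.01e+04/0.24 = 4.208e+04 s = 0.4871 d.
First-order decay: C = 2.78·exp(−0.34·0.4871) = 2.78·0.8474 = 2.356 mg/L.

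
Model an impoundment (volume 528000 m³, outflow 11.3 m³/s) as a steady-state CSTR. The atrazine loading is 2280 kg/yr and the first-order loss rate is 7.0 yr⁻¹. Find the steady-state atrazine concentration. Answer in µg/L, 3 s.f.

Outflow Q = 11.3 m³/s × 3.156e+07 s/yr = 3.566e+08 m³/yr.
Steady-state CSTR mass balance: W = Q·C + k·V·C, so C = W/(Q + kV).
Q + kV = 3.566e+08 + 7.0·528000 = 3.603e+08 m³/yr.
C = 2280/3.603e+08 = 6.328e-06 kg/m³ = 0.006328 mg/L = 6.328 µg/L.

6.33 µg/L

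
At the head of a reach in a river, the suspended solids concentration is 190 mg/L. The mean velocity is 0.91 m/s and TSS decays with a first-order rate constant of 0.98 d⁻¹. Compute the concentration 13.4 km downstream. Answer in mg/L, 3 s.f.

161 mg/L

Travel time t = 13.4 km / 0.91 m/s = 1.34e+04/0.91 = 1.473e+04 s = 0.1704 d.
First-order decay: C = 190·exp(−0.98·0.1704) = 190·0.8462 = 160.8 mg/L.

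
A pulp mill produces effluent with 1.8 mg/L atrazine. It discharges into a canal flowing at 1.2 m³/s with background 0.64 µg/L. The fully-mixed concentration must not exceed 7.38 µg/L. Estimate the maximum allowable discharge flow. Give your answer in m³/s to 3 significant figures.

0.64 µg/L = 0.00064 mg/L.
7.38 µg/L = 0.00738 mg/L.
Mass balance at complete mixing: C_std·(Q_w + Q_r) = Q_w·C_e + Q_r·C_b.
Rearranging, Q_w = Q_r·(C_std − C_b)/(C_e − C_std) = 1.2·(0.00738 − 0.00064) / (1.8 − 0.00738) = 0.004512 m³/s.

0.00451 m³/s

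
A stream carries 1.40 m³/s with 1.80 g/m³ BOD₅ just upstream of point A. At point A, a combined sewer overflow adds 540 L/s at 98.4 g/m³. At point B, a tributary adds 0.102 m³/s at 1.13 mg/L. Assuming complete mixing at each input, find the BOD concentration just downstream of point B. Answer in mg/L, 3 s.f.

540 L/s = 0.54 m³/s.
After input A: C = (1.4·1.8 + 0.54·98.4) / 1.94 = 28.69 mg/L.
After input B: C = (1.94·28.69 + 0.102·1.13) / 2.042 = 27.31 mg/L.

27.3 mg/L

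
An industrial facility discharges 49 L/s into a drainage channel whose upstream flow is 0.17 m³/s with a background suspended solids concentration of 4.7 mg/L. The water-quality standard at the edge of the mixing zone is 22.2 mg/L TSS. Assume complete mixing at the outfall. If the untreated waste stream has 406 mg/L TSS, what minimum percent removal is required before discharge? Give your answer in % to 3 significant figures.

49 L/s = 0.049 m³/s.
Mass balance: 22.2·0.219 = 0.049·Cₑ + 0.17·4.7.
Cₑ = (4.862 − 0.799) / 0.049 = 82.91 mg/L.
Required removal = 1 − 82.91/406 = 79.58 %.

79.6 %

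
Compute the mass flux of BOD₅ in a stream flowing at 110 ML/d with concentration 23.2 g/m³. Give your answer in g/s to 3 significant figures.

29.5 g/s

110 ML/d = 1.273 m³/s.
Mass flux = Q·C = 1.273 m³/s × 23.2 g/m³ = 29.54 g/s.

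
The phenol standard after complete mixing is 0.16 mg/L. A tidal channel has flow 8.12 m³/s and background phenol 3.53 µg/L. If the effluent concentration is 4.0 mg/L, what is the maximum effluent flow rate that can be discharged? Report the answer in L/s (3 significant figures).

331 L/s

3.53 µg/L = 0.00353 mg/L.
Mass balance at complete mixing: C_std·(Q_w + Q_r) = Q_w·C_e + Q_r·C_b.
Rearranging, Q_w = Q_r·(C_std − C_b)/(C_e − C_std) = 8.12·(0.16 − 0.00353) / (4 − 0.16) = 0.3309 m³/s.
= 330.9 L/s.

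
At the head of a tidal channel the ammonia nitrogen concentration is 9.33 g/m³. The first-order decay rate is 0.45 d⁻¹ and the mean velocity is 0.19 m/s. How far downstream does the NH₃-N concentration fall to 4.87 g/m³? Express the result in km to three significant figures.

From C = C₀·e^(−kt), t = ln(C₀/C)/k = ln(9.33/4.87)/0.45 = 0.6501/0.45 = 1.445 d.
Distance = v·t = 0.19 m/s × 1.248e+05 s = 2.372e+04 m = 23.72 km.

23.7 km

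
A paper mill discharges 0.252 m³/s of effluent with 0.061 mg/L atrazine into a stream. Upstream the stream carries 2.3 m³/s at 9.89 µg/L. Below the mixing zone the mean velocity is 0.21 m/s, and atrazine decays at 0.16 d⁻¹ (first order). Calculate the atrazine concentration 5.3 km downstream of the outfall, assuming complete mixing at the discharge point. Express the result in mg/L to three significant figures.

0.0143 mg/L

9.89 µg/L = 0.00989 mg/L.
After complete mixing, C₀ = (0.252·0.061 + 2.3·0.00989) / 2.552 = 0.01494 mg/L.
Travel time t = 5300 m / 0.21 m/s = 2.524e+04 s = 0.2921 d.
C = 0.01494·exp(−0.16·0.2921) = 0.01494·0.9543 = 0.01425 mg/L.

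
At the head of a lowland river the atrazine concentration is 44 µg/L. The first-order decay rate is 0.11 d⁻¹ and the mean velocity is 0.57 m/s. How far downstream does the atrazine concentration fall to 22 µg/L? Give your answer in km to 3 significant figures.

From C = C₀·e^(−kt), t = ln(C₀/C)/k = ln(44/22)/0.11 = 0.6931/0.11 = 6.301 d.
Distance = v·t = 0.57 m/s × 5.444e+05 s = 3.103e+05 m = 310.3 km.

310 km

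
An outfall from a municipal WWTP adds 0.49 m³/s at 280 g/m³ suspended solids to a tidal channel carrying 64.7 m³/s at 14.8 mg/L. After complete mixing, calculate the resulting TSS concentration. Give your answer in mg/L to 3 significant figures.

Flow-weighted mixing gives C = (0.49·280 + 64.7·14.8) / (0.49 + 64.7) = 1095/65.19 = 16.79 mg/L.

16.8 mg/L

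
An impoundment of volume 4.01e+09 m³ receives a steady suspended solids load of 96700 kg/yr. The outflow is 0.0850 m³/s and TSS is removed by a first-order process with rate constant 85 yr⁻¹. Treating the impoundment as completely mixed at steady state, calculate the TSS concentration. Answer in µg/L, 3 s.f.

Outflow Q = 0.0850 m³/s × 3.156e+07 s/yr = 2.682e+06 m³/yr.
Steady-state CSTR mass balance: W = Q·C + k·V·C, so C = W/(Q + kV).
Q + kV = 2.682e+06 + 85·4.01e+09 = 3.409e+11 m³/yr.
C = 96700/3.409e+11 = 2.837e-07 kg/m³ = 0.0002837 mg/L = 0.2837 µg/L.

0.284 µg/L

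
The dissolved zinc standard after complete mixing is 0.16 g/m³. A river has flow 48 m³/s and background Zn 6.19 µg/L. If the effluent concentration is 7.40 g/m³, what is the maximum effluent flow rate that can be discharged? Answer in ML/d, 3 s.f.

6.19 µg/L = 0.00619 mg/L.
Mass balance at complete mixing: C_std·(Q_w + Q_r) = Q_w·C_e + Q_r·C_b.
Rearranging, Q_w = Q_r·(C_std − C_b)/(C_e − C_std) = 48·(0.16 − 0.00619) / (7.4 − 0.16) = 1.02 m³/s.
= 88.11 ML/d.

88.1 ML/d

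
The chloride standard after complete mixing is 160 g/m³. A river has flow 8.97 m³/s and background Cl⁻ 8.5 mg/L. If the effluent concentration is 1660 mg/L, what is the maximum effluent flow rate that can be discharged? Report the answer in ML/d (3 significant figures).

Mass balance at complete mixing: C_std·(Q_w + Q_r) = Q_w·C_e + Q_r·C_b.
Rearranging, Q_w = Q_r·(C_std − C_b)/(C_e − C_std) = 8.97·(160 − 8.5) / (1660 − 160) = 0.906 m³/s.
= 78.28 ML/d.

78.3 ML/d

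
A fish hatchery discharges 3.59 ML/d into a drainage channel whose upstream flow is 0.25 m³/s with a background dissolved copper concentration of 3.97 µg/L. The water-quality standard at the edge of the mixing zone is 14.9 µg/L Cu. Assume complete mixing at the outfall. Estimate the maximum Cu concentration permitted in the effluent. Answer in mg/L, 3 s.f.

0.0807 mg/L

3.59 ML/d = 0.04155 m³/s.
3.97 µg/L = 0.00397 mg/L.
14.9 µg/L = 0.0149 mg/L.
Mass balance: 0.0149·0.2916 = 0.04155·Cₑ + 0.25·0.00397.
Cₑ = (0.004344 − 0.0009925) / 0.04155 = 0.08066 mg/L.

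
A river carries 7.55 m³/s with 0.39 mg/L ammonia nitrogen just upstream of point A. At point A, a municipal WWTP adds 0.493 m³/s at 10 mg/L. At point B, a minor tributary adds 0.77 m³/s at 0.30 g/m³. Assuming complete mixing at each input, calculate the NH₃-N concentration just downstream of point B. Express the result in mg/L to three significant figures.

0.920 mg/L

After input A: C = (7.55·0.39 + 0.493·10) / 8.043 = 0.9791 mg/L.
After input B: C = (8.043·0.9791 + 0.77·0.3) / 8.813 = 0.9197 mg/L.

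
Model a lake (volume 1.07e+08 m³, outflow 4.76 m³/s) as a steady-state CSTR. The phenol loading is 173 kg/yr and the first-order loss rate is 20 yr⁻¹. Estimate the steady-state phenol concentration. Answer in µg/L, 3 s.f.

Outflow Q = 4.76 m³/s × 3.156e+07 s/yr = 1.502e+08 m³/yr.
Steady-state CSTR mass balance: W = Q·C + k·V·C, so C = W/(Q + kV).
Q + kV = 1.502e+08 + 20·1.07e+08 = 2.29e+09 m³/yr.
C = 173/2.29e+09 = 7.554e-08 kg/m³ = 7.554e-05 mg/L = 0.07554 µg/L.

0.0755 µg/L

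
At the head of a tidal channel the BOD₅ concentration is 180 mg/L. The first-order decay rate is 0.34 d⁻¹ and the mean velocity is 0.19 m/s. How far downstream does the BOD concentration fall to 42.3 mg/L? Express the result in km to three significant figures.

From C = C₀·e^(−kt), t = ln(C₀/C)/k = ln(180/42.3)/0.34 = 1.448/0.34 = 4.259 d.
Distance = v·t = 0.19 m/s × 3.68e+05 s = 6.992e+04 m = 69.92 km.

69.9 km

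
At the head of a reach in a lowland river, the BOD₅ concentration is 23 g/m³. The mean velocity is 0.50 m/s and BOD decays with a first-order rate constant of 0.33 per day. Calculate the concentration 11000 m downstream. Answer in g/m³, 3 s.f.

21.1 g/m³

Travel time t = 11000 m / 0.50 m/s = 1.1e+04/0.50 = 2.2e+04 s = 0.2546 d.
First-order decay: C = 23·exp(−0.33·0.2546) = 23·0.9194 = 21.15 g/m³.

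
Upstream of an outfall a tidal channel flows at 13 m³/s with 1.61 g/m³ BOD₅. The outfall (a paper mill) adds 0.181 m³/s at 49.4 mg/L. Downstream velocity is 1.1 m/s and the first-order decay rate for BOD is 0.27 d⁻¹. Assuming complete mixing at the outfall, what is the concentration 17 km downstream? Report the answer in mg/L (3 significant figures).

After complete mixing, C₀ = (0.181·49.4 + 13·1.61) / 13.18 = 2.266 mg/L.
Travel time t = 1.7e+04 m / 1.1 m/s = 1.545e+04 s = 0.1789 d.
C = 2.266·exp(−0.27·0.1789) = 2.266·0.9529 = 2.159 mg/L.

2.16 mg/L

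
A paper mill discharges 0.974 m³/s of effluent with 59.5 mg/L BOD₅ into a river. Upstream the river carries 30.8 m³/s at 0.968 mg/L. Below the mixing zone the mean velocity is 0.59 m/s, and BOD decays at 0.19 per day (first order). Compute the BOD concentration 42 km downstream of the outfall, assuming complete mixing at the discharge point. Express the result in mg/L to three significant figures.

2.36 mg/L

After complete mixing, C₀ = (0.974·59.5 + 30.8·0.968) / 31.77 = 2.762 mg/L.
Travel time t = 4.2e+04 m / 0.59 m/s = 7.119e+04 s = 0.8239 d.
C = 2.762·exp(−0.19·0.8239) = 2.762·0.8551 = 2.362 mg/L.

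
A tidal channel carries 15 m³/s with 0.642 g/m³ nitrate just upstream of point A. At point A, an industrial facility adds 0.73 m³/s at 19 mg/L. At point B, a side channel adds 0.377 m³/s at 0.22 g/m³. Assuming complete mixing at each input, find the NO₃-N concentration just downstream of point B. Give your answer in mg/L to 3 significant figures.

After input A: C = (15·0.642 + 0.73·19) / 15.73 = 1.494 mg/L.
After input B: C = (15.73·1.494 + 0.377·0.22) / 16.11 = 1.464 mg/L.

1.46 mg/L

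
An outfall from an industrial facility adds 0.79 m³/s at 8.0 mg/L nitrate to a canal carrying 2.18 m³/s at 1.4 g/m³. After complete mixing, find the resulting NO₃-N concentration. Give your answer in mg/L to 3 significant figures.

3.16 mg/L

Conservation of mass across the mixing zone: C = (0.79·8 + 2.18·1.4) / (0.79 + 2.18) = 9.372/2.97 = 3.156 mg/L.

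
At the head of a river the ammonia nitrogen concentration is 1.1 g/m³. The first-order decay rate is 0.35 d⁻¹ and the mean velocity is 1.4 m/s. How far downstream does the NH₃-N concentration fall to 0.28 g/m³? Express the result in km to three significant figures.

From C = C₀·e^(−kt), t = ln(C₀/C)/k = ln(1.1/0.28)/0.35 = 1.368/0.35 = 3.909 d.
Distance = v·t = 1.4 m/s × 3.378e+05 s = 4.729e+05 m = 472.9 km.

473 km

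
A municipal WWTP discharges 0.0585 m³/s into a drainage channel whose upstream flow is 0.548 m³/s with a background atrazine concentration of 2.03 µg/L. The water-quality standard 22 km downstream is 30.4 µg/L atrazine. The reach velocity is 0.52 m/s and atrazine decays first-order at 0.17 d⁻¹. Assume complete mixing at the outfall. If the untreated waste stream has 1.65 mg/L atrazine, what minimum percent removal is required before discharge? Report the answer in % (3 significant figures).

80.4 %

2.03 µg/L = 0.00203 mg/L.
30.4 µg/L = 0.0304 mg/L.
Travel time to the compliance point: t = 2.2e+04/0.52 = 4.231e+04 s = 0.4897 d; decay factor exp(−0.17·0.4897) = 0.9201.
So the concentration just after mixing may be at most 0.0304/0.9201 = 0.03304 mg/L.
Mass balance: 0.03304·0.6065 = 0.0585·Cₑ + 0.548·0.00203.
Cₑ = (0.02004 − 0.001112) / 0.0585 = 0.3235 mg/L.
Required removal = 1 − 0.3235/1.65 = 80.39 %.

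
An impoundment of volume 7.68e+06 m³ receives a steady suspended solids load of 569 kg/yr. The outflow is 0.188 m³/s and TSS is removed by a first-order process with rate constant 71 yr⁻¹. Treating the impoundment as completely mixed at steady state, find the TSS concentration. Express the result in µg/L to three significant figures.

1.03 µg/L

Outflow Q = 0.188 m³/s × 3.156e+07 s/yr = 5.933e+06 m³/yr.
Steady-state CSTR mass balance: W = Q·C + k·V·C, so C = W/(Q + kV).
Q + kV = 5.933e+06 + 71·7.68e+06 = 5.512e+08 m³/yr.
C = 569/5.512e+08 = 1.032e-06 kg/m³ = 0.001032 mg/L = 1.032 µg/L.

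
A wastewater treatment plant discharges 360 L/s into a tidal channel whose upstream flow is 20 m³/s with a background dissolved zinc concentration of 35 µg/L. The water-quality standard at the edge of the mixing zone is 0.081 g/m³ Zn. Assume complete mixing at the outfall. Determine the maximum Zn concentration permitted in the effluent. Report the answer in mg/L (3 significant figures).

360 L/s = 0.36 m³/s.
35 µg/L = 0.035 mg/L.
Mass balance: 0.081·20.36 = 0.36·Cₑ + 20·0.035.
Cₑ = (1.649 − 0.7) / 0.36 = 2.637 mg/L.

2.64 mg/L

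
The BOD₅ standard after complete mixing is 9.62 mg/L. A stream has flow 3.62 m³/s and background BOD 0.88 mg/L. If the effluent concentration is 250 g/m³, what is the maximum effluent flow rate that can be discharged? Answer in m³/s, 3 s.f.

Mass balance at complete mixing: C_std·(Q_w + Q_r) = Q_w·C_e + Q_r·C_b.
Rearranging, Q_w = Q_r·(C_std − C_b)/(C_e − C_std) = 3.62·(9.62 − 0.88) / (250 − 9.62) = 0.1316 m³/s.

0.132 m³/s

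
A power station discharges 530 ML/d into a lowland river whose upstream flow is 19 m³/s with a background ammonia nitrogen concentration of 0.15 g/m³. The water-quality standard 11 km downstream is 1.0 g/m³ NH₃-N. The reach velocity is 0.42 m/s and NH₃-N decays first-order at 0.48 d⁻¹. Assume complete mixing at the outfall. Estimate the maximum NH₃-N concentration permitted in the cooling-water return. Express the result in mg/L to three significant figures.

530 ML/d = 6.134 m³/s.
Travel time to the compliance point: t = 1.1e+04/0.42 = 2.619e+04 s = 0.3031 d; decay factor exp(−0.48·0.3031) = 0.8646.
So the concentration just after mixing may be at most 1/0.8646 = 1.157 mg/L.
Mass balance: 1.157·25.13 = 6.134·Cₑ + 19·0.15.
Cₑ = (29.07 − 2.85) / 6.134 = 4.274 mg/L.

4.27 mg/L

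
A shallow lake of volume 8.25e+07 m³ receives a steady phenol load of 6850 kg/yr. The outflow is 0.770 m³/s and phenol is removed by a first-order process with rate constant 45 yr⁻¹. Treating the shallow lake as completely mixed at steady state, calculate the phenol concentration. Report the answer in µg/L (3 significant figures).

Outflow Q = 0.770 m³/s × 3.156e+07 s/yr = 2.43e+07 m³/yr.
Steady-state CSTR mass balance: W = Q·C + k·V·C, so C = W/(Q + kV).
Q + kV = 2.43e+07 + 45·8.25e+07 = 3.737e+09 m³/yr.
C = 6850/3.737e+09 = 1.833e-06 kg/m³ = 0.001833 mg/L = 1.833 µg/L.

1.83 µg/L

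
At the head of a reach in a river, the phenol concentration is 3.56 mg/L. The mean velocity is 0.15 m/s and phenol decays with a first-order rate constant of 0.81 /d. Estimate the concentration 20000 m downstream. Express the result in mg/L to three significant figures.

Travel time t = 20000 m / 0.15 m/s = 2e+04/0.15 = 1.333e+05 s = 1.543 d.
First-order decay: C = 3.56·exp(−0.81·1.543) = 3.56·0.2865 = 1.02 mg/L.

1.02 mg/L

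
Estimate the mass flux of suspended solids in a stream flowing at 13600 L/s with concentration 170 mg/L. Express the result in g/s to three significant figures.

13600 L/s = 13.6 m³/s.
Mass flux = Q·C = 13.6 m³/s × 170 g/m³ = 2312 g/s.

2310 g/s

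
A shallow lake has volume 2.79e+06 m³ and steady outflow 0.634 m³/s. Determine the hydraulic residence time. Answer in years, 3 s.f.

Q = 0.634 m³/s × 3.156e+07 s/yr = 2.001e+07 m³/yr.
Hydraulic residence time τ = V/Q = 2.79e+06/2.001e+07 = 0.1394 yr.

0.139 yr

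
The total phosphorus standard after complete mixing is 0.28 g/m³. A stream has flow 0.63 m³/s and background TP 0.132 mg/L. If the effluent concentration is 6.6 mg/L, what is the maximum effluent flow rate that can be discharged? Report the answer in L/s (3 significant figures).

14.8 L/s

Mass balance at complete mixing: C_std·(Q_w + Q_r) = Q_w·C_e + Q_r·C_b.
Rearranging, Q_w = Q_r·(C_std − C_b)/(C_e − C_std) = 0.63·(0.28 − 0.132) / (6.6 − 0.28) = 0.01475 m³/s.
= 14.75 L/s.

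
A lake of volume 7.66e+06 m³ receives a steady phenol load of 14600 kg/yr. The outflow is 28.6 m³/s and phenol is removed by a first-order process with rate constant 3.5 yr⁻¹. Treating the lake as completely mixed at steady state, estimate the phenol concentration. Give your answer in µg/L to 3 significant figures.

15.7 µg/L

Outflow Q = 28.6 m³/s × 3.156e+07 s/yr = 9.025e+08 m³/yr.
Steady-state CSTR mass balance: W = Q·C + k·V·C, so C = W/(Q + kV).
Q + kV = 9.025e+08 + 3.5·7.66e+06 = 9.294e+08 m³/yr.
C = 14600/9.294e+08 = 1.571e-05 kg/m³ = 0.01571 mg/L = 15.71 µg/L.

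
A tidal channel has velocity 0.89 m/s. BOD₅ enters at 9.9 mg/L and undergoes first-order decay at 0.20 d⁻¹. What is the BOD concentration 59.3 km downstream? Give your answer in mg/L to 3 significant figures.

Travel time t = 59.3 km / 0.89 m/s = 5.93e+04/0.89 = 6.663e+04 s = 0.7712 d.
First-order decay: C = 9.9·exp(−0.20·0.7712) = 9.9·0.8571 = 8.485 mg/L.

8.49 mg/L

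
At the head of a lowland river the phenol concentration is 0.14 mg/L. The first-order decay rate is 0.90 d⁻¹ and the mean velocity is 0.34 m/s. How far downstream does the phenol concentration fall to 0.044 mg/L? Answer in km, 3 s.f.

From C = C₀·e^(−kt), t = ln(C₀/C)/k = ln(0.14/0.044)/0.90 = 1.157/0.90 = 1.286 d.
Distance = v·t = 0.34 m/s × 1.111e+05 s = 3.778e+04 m = 37.78 km.

37.8 km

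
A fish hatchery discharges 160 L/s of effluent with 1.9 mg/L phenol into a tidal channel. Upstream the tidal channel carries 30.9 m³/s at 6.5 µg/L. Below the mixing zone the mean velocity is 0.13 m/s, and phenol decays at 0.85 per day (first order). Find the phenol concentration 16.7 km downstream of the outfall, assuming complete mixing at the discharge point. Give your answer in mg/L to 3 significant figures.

0.00459 mg/L

160 L/s = 0.16 m³/s.
6.5 µg/L = 0.0065 mg/L.
After complete mixing, C₀ = (0.16·1.9 + 30.9·0.0065) / 31.06 = 0.01625 mg/L.
Travel time t = 1.67e+04 m / 0.13 m/s = 1.285e+05 s = 1.487 d.
C = 0.01625·exp(−0.85·1.487) = 0.01625·0.2826 = 0.004593 mg/L.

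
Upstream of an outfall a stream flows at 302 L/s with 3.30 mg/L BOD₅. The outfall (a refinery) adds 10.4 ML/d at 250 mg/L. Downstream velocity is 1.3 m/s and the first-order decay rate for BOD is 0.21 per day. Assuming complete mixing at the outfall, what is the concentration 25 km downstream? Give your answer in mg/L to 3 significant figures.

10.4 ML/d = 0.1204 m³/s.
302 L/s = 0.302 m³/s.
After complete mixing, C₀ = (0.1204·250 + 0.302·3.3) / 0.4224 = 73.61 mg/L.
Travel time t = 2.5e+04 m / 1.3 m/s = 1.923e+04 s = 0.2226 d.
C = 73.61·exp(−0.21·0.2226) = 73.61·0.9543 = 70.25 mg/L.

70.2 mg/L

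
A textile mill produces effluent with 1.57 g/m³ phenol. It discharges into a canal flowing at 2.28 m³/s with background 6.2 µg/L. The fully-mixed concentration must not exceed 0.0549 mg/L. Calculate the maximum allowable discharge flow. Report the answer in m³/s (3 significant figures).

0.0733 m³/s

6.2 µg/L = 0.0062 mg/L.
Mass balance at complete mixing: C_std·(Q_w + Q_r) = Q_w·C_e + Q_r·C_b.
Rearranging, Q_w = Q_r·(C_std − C_b)/(C_e − C_std) = 2.28·(0.0549 − 0.0062) / (1.57 − 0.0549) = 0.07329 m³/s.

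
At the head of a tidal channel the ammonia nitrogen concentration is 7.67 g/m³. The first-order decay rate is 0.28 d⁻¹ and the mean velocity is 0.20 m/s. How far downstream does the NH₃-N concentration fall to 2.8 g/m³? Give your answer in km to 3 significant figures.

62.2 km

From C = C₀·e^(−kt), t = ln(C₀/C)/k = ln(7.67/2.8)/0.28 = 1.008/0.28 = 3.599 d.
Distance = v·t = 0.20 m/s × 3.109e+05 s = 6.219e+04 m = 62.19 km.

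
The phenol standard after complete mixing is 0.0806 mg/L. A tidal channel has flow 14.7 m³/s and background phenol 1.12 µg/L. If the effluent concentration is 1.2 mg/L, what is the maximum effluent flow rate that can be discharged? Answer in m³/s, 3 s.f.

1.04 m³/s

1.12 µg/L = 0.00112 mg/L.
Mass balance at complete mixing: C_std·(Q_w + Q_r) = Q_w·C_e + Q_r·C_b.
Rearranging, Q_w = Q_r·(C_std − C_b)/(C_e − C_std) = 14.7·(0.0806 − 0.00112) / (1.2 − 0.0806) = 1.044 m³/s.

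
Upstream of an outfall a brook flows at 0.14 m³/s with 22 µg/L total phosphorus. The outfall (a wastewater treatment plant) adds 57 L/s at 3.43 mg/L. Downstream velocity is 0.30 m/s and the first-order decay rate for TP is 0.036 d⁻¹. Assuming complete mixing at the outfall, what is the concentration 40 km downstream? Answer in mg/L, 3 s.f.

57 L/s = 0.057 m³/s.
22 µg/L = 0.022 mg/L.
After complete mixing, C₀ = (0.057·3.43 + 0.14·0.022) / 0.197 = 1.008 mg/L.
Travel time t = 4e+04 m / 0.30 m/s = 1.333e+05 s = 1.543 d.
C = 1.008·exp(−0.036·1.543) = 1.008·0.946 = 0.9536 mg/L.

0.954 mg/L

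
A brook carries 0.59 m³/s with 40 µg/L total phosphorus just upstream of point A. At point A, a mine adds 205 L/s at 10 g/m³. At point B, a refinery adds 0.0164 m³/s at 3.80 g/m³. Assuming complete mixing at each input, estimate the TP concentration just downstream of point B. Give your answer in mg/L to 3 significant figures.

2.63 mg/L

40 µg/L = 0.04 mg/L.
205 L/s = 0.205 m³/s.
After input A: C = (0.59·0.04 + 0.205·10) / 0.795 = 2.608 mg/L.
After input B: C = (0.795·2.608 + 0.0164·3.8) / 0.8114 = 2.632 mg/L.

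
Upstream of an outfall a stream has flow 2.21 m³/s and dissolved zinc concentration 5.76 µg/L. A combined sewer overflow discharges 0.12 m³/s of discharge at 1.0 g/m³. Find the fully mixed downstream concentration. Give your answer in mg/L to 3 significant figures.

5.76 µg/L = 0.00576 mg/L.
By mass balance at complete mixing, C = (0.12·1 + 2.21·0.00576) / (0.12 + 2.21) = 0.1327/2.33 = 0.05697 mg/L.

0.0570 mg/L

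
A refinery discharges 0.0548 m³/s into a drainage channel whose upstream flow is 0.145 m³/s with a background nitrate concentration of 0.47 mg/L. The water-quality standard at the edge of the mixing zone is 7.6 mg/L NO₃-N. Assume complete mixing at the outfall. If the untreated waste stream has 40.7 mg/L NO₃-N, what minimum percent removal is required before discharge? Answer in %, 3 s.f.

Mass balance: 7.6·0.1998 = 0.0548·Cₑ + 0.145·0.47.
Cₑ = (1.518 − 0.06815) / 0.0548 = 26.47 mg/L.
Required removal = 1 − 26.47/40.7 = 34.97 %.

35.0 %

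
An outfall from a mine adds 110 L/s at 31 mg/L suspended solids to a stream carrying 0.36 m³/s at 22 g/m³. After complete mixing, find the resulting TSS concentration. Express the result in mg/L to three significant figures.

110 L/s = 0.11 m³/s.
Flow-weighted mixing gives C = (0.11·31 + 0.36·22) / (0.11 + 0.36) = 11.33/0.47 = 24.11 mg/L.

24.1 mg/L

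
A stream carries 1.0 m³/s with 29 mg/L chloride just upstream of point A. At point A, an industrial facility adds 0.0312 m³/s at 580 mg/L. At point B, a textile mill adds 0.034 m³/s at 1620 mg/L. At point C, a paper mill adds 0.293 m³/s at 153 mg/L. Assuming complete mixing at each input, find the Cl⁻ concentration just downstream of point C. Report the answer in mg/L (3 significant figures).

After input A: C = (1·29 + 0.0312·580) / 1.031 = 45.67 mg/L.
After input B: C = (1.031·45.67 + 0.034·1620) / 1.065 = 95.92 mg/L.
After input C: C = (1.065·95.92 + 0.293·153) / 1.358 = 108.2 mg/L.

108 mg/L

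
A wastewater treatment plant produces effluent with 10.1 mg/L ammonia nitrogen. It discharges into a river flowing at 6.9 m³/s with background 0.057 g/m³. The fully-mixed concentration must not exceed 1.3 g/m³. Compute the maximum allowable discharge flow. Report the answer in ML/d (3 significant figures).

84.2 ML/d

Mass balance at complete mixing: C_std·(Q_w + Q_r) = Q_w·C_e + Q_r·C_b.
Rearranging, Q_w = Q_r·(C_std − C_b)/(C_e − C_std) = 6.9·(1.3 − 0.057) / (10.1 − 1.3) = 0.9746 m³/s.
= 84.21 ML/d.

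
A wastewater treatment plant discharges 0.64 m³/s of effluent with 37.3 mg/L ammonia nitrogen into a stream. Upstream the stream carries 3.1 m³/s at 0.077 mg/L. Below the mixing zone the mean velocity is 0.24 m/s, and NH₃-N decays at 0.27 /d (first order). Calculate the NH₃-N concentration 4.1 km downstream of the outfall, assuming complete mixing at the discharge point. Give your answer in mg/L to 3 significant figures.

After complete mixing, C₀ = (0.64·37.3 + 3.1·0.077) / 3.74 = 6.447 mg/L.
Travel time t = 4100 m / 0.24 m/s = 1.708e+04 s = 0.1977 d.
C = 6.447·exp(−0.27·0.1977) = 6.447·0.948 = 6.112 mg/L.

6.11 mg/L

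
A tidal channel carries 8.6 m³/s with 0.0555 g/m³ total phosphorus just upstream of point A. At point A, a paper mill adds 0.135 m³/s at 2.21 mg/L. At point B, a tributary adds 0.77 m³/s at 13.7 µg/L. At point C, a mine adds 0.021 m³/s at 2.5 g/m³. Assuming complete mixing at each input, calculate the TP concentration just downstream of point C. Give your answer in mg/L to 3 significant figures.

After input A: C = (8.6·0.0555 + 0.135·2.21) / 8.735 = 0.0888 mg/L.
13.7 µg/L = 0.0137 mg/L.
After input B: C = (8.735·0.0888 + 0.77·0.0137) / 9.505 = 0.08271 mg/L.
After input C: C = (9.505·0.08271 + 0.021·2.5) / 9.526 = 0.08804 mg/L.

0.0880 mg/L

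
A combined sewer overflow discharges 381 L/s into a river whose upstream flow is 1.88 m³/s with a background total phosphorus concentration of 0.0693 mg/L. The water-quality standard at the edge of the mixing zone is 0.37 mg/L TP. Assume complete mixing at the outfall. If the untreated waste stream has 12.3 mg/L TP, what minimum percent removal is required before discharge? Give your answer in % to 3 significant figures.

84.9 %

381 L/s = 0.381 m³/s.
Mass balance: 0.37·2.261 = 0.381·Cₑ + 1.88·0.0693.
Cₑ = (0.8366 − 0.1303) / 0.381 = 1.854 mg/L.
Required removal = 1 − 1.854/12.3 = 84.93 %.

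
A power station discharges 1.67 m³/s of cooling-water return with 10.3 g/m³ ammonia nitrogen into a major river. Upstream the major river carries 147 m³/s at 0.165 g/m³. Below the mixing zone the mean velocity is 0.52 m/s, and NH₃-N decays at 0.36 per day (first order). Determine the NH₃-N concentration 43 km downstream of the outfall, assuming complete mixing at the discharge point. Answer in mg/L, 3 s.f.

0.198 mg/L

After complete mixing, C₀ = (1.67·10.3 + 147·0.165) / 148.7 = 0.2788 mg/L.
Travel time t = 4.3e+04 m / 0.52 m/s = 8.269e+04 s = 0.9571 d.
C = 0.2788·exp(−0.36·0.9571) = 0.2788·0.7085 = 0.1976 mg/L.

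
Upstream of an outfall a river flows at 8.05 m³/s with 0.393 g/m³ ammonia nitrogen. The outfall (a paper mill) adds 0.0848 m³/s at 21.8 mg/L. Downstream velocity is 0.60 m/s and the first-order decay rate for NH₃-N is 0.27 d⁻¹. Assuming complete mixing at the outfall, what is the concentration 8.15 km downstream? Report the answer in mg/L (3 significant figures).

0.591 mg/L

After complete mixing, C₀ = (0.0848·21.8 + 8.05·0.393) / 8.135 = 0.6162 mg/L.
Travel time t = 8150 m / 0.60 m/s = 1.358e+04 s = 0.1572 d.
C = 0.6162·exp(−0.27·0.1572) = 0.6162·0.9584 = 0.5905 mg/L.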